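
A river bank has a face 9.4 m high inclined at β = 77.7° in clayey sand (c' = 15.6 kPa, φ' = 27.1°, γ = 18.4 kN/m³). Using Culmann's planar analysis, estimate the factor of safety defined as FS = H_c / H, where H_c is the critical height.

H_c = (4c'/γ) · sinβ cosφ' / [1 − cos(β − φ')]
    = (4·15.6/18.4) · sin77.7°·cos27.1° / [1 − cos50.6°]
    = 3.391 · 0.8698 / 0.3653 = 8.08 m
FS = H_c / H = 8.08 / 9.4 = 0.859

FS = 0.86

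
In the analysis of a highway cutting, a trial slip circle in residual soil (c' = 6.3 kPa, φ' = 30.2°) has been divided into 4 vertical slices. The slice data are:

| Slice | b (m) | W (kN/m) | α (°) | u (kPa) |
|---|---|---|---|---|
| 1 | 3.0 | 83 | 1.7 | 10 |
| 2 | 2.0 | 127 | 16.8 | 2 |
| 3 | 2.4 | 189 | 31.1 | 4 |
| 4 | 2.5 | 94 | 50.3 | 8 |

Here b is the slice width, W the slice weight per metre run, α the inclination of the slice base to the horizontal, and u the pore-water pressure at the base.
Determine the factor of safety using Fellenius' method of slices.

FS = 1.33

Ordinary method of slices: FS = Σ[c'·Δl_i + (W_i cosα_i − u_i·Δl_i)·tanφ'] / Σ W_i sinα_i, with Δl_i = b_i / cosα_i.
Slice 1: Δl = 3.0/cos1.7° = 3.001 m; N'_1 = 83·cos1.7° − 10·3.001 = 53.0; c'Δl = 18.91; W sinα = 2.5
Slice 2: Δl = 2.0/cos16.8° = 2.089 m; N'_2 = 127·cos16.8° − 2·2.089 = 117.4; c'Δl = 13.16; W sinα = 36.7
Slice 3: Δl = 2.4/cos31.1° = 2.803 m; N'_3 = 189·cos31.1° − 4·2.803 = 150.6; c'Δl = 17.66; W sinα = 97.6
Slice 4: Δl = 2.5/cos50.3° = 3.914 m; N'_4 = 94·cos50.3° − 8·3.914 = 28.7; c'Δl = 24.66; W sinα = 72.3
Σc'Δl = 74.4 kN/m; ΣN' = 349.7 kN/m; ΣW sinα = 209.1 kN/m
Resisting = 74.4 + 349.7·tan30.2° = 74.4 + 203.5 = 277.9 kN/m
FS = 277.9 / 209.1 = 1.329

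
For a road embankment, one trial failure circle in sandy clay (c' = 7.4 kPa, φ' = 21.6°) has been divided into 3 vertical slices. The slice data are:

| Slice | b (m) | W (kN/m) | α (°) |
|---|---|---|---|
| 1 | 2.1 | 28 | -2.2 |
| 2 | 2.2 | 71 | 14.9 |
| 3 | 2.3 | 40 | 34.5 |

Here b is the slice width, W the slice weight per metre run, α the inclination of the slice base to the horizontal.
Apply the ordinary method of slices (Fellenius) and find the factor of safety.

FS = 2.62

Ordinary method of slices: FS = Σ[c'·Δl_i + (W_i cosα_i)·tanφ'] / Σ W_i sinα_i, with Δl_i = b_i / cosα_i.
Slice 1: Δl = 2.1/cos(-2.2°) = 2.102 m; N'_1 = 28·cos(-2.2°) = 28.0; c'Δl = 15.55; W sinα = -1.1
Slice 2: Δl = 2.2/cos14.9° = 2.277 m; N'_2 = 71·cos14.9° = 68.6; c'Δl = 16.85; W sinα = 18.3
Slice 3: Δl = 2.3/cos34.5° = 2.791 m; N'_3 = 40·cos34.5° = 33.0; c'Δl = 20.65; W sinα = 22.7
Σc'Δl = 53.1 kN/m; ΣN' = 129.6 kN/m; ΣW sinα = 39.8 kN/m
Resisting = 53.1 + 129.6·tan21.6° = 53.1 + 51.3 = 104.3 kN/m
FS = 104.3 / 39.8 = 2.619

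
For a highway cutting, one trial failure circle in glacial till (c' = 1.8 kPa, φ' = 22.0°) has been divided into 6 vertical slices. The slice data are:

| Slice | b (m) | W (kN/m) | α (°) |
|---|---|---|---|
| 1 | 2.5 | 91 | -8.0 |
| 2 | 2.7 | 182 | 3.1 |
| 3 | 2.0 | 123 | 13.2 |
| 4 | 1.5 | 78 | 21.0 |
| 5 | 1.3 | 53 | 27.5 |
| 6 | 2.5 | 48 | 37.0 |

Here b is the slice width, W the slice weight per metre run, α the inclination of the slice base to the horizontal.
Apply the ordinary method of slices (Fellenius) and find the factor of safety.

FS = 2.31

Ordinary method of slices: FS = Σ[c'·Δl_i + (W_i cosα_i)·tanφ'] / Σ W_i sinα_i, with Δl_i = b_i / cosα_i.
Slice 1: Δl = 2.5/cos(-8.0°) = 2.525 m; N'_1 = 91·cos(-8.0°) = 90.1; c'Δl = 4.54; W sinα = -12.7
Slice 2: Δl = 2.7/cos3.1° = 2.704 m; N'_2 = 182·cos3.1° = 181.7; c'Δl = 4.87; W sinα = 9.8
Slice 3: Δl = 2.0/cos13.2° = 2.054 m; N'_3 = 123·cos13.2° = 119.8; c'Δl = 3.70; W sinα = 28.1
Slice 4: Δl = 1.5/cos21.0° = 1.607 m; N'_4 = 78·cos21.0° = 72.8; c'Δl = 2.89; W sinα = 28.0
Slice 5: Δl = 1.3/cos27.5° = 1.466 m; N'_5 = 53·cos27.5° = 47.0; c'Δl = 2.64; W sinα = 24.5
Slice 6: Δl = 2.5/cos37.0° = 3.130 m; N'_6 = 48·cos37.0° = 38.3; c'Δl = 5.63; W sinα = 28.9
Σc'Δl = 24.3 kN/m; ΣN' = 549.8 kN/m; ΣW sinα = 106.6 kN/m
Resisting = 24.3 + 549.8·tan22.0° = 24.3 + 222.1 = 246.4 kN/m
FS = 246.4 / 106.6 = 2.312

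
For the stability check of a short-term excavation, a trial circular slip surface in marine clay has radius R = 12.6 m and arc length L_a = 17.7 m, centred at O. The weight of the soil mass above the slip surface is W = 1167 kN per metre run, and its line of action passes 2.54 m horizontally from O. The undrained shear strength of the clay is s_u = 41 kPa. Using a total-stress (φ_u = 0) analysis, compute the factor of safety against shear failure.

Taking moments about the centre O, the resisting moment is provided by the undrained shear strength acting along the arc:
M_R = s_u·L_a·R = 41·17.70·12.6 = 9143.8 kN·m/m
M_D = W·d = 1167·2.54 = 2964.2 kN·m/m
FS = M_R / M_D = 9143.8 / 2964.2 = 3.085

FS = 3.08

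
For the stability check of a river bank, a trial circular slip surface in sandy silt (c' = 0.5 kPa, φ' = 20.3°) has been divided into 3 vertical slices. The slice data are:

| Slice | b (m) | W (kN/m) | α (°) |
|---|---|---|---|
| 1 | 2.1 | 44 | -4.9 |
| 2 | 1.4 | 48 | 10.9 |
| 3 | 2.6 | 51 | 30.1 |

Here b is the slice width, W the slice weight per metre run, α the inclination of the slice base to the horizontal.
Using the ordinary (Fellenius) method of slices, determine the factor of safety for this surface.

FS = 1.72

Ordinary method of slices: FS = Σ[c'·Δl_i + (W_i cosα_i)·tanφ'] / Σ W_i sinα_i, with Δl_i = b_i / cosα_i.
Slice 1: Δl = 2.1/cos(-4.9°) = 2.108 m; N'_1 = 44·cos(-4.9°) = 43.8; c'Δl = 1.05; W sinα = -3.8
Slice 2: Δl = 1.4/cos10.9° = 1.426 m; N'_2 = 48·cos10.9° = 47.1; c'Δl = 0.71; W sinα = 9.1
Slice 3: Δl = 2.6/cos30.1° = 3.005 m; N'_3 = 51·cos30.1° = 44.1; c'Δl = 1.50; W sinα = 25.6
Σc'Δl = 3.3 kN/m; ΣN' = 135.1 kN/m; ΣW sinα = 30.9 kN/m
Resisting = 3.3 + 135.1·tan20.3° = 3.3 + 50.0 = 53.2 kN/m
FS = 53.2 / 30.9 = 1.723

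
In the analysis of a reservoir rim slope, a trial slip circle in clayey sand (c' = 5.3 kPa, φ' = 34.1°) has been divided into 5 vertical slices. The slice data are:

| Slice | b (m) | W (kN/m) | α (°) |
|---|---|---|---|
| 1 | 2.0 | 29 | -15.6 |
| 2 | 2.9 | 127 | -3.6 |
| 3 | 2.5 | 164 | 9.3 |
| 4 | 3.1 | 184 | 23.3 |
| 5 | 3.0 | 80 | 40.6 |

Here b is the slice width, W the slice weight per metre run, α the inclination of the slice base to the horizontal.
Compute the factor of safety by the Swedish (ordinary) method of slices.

Ordinary method of slices: FS = Σ[c'·Δl_i + (W_i cosα_i)·tanφ'] / Σ W_i sinα_i, with Δl_i = b_i / cosα_i.
Slice 1: Δl = 2.0/cos(-15.6°) = 2.076 m; N'_1 = 29·cos(-15.6°) = 27.9; c'Δl = 11.01; W sinα = -7.8
Slice 2: Δl = 2.9/cos(-3.6°) = 2.906 m; N'_2 = 127·cos(-3.6°) = 126.7; c'Δl = 15.40; W sinα = -8.0
Slice 3: Δl = 2.5/cos9.3° = 2.533 m; N'_3 = 164·cos9.3° = 161.8; c'Δl = 13.43; W sinα = 26.5
Slice 4: Δl = 3.1/cos23.3° = 3.375 m; N'_4 = 184·cos23.3° = 169.0; c'Δl = 17.89; W sinα = 72.8
Slice 5: Δl = 3.0/cos40.6° = 3.951 m; N'_5 = 80·cos40.6° = 60.7; c'Δl = 20.94; W sinα = 52.1
Σc'Δl = 78.7 kN/m; ΣN' = 546.3 kN/m; ΣW sinα = 135.6 kN/m
Resisting = 78.7 + 546.3·tan34.1° = 78.7 + 369.8 = 448.5 kN/m
FS = 448.5 / 135.6 = 3.308

FS = 3.31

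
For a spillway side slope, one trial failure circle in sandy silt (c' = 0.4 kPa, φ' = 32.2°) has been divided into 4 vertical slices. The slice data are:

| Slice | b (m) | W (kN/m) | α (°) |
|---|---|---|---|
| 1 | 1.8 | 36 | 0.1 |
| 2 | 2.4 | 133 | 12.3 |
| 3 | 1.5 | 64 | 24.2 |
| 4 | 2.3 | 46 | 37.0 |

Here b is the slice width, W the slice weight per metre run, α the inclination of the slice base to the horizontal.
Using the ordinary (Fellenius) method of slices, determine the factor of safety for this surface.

FS = 2.04

Ordinary method of slices: FS = Σ[c'·Δl_i + (W_i cosα_i)·tanφ'] / Σ W_i sinα_i, with Δl_i = b_i / cosα_i.
Slice 1: Δl = 1.8/cos0.1° = 1.800 m; N'_1 = 36·cos0.1° = 36.0; c'Δl = 0.72; W sinα = 0.1
Slice 2: Δl = 2.4/cos12.3° = 2.456 m; N'_2 = 133·cos12.3° = 129.9; c'Δl = 0.98; W sinα = 28.3
Slice 3: Δl = 1.5/cos24.2° = 1.645 m; N'_3 = 64·cos24.2° = 58.4; c'Δl = 0.66; W sinα = 26.2
Slice 4: Δl = 2.3/cos37.0° = 2.880 m; N'_4 = 46·cos37.0° = 36.7; c'Δl = 1.15; W sinα = 27.7
Σc'Δl = 3.5 kN/m; ΣN' = 261.1 kN/m; ΣW sinα = 82.3 kN/m
Resisting = 3.5 + 261.1·tan32.2° = 3.5 + 164.4 = 167.9 kN/m
FS = 167.9 / 82.3 = 2.040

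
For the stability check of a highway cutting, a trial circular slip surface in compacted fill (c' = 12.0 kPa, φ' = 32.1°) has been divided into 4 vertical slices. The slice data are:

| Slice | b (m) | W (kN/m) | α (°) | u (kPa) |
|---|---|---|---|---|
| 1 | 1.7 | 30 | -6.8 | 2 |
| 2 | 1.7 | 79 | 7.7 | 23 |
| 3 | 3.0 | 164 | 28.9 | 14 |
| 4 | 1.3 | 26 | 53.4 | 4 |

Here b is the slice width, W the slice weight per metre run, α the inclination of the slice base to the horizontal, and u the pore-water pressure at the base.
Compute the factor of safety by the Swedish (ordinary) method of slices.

Ordinary method of slices: FS = Σ[c'·Δl_i + (W_i cosα_i − u_i·Δl_i)·tanφ'] / Σ W_i sinα_i, with Δl_i = b_i / cosα_i.
Slice 1: Δl = 1.7/cos(-6.8°) = 1.712 m; N'_1 = 30·cos(-6.8°) − 2·1.712 = 26.4; c'Δl = 20.54; W sinα = -3.6
Slice 2: Δl = 1.7/cos7.7° = 1.715 m; N'_2 = 79·cos7.7° − 23·1.715 = 38.8; c'Δl = 20.59; W sinα = 10.6
Slice 3: Δl = 3.0/cos28.9° = 3.427 m; N'_3 = 164·cos28.9° − 14·3.427 = 95.6; c'Δl = 41.12; W sinα = 79.3
Slice 4: Δl = 1.3/cos53.4° = 2.180 m; N'_4 = 26·cos53.4° − 4·2.180 = 6.8; c'Δl = 26.16; W sinα = 20.9
Σc'Δl = 108.4 kN/m; ΣN' = 167.6 kN/m; ΣW sinα = 107.2 kN/m
Resisting = 108.4 + 167.6·tan32.1° = 108.4 + 105.1 = 213.5 kN/m
FS = 213.5 / 107.2 = 1.993

FS = 1.99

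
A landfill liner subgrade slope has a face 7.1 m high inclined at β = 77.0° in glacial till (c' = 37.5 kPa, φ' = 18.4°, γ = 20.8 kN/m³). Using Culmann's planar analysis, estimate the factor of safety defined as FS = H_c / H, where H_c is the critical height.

FS = 1.96

H_c = (4c'/γ) · sinβ cosφ' / [1 − cos(β − φ')]
    = (4·37.5/20.8) · sin77.0°·cos18.4° / [1 − cos58.6°]
    = 7.212 · 0.9246 / 0.4790 = 13.92 m
FS = H_c / H = 13.92 / 7.1 = 1.961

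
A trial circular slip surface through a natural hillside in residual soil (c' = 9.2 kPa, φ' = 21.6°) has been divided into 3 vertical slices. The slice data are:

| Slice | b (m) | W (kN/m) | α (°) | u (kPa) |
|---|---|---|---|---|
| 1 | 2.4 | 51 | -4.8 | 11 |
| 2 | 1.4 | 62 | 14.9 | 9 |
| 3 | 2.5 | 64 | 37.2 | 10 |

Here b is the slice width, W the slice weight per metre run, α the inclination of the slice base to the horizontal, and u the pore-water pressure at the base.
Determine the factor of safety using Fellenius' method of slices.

FS = 1.99

Ordinary method of slices: FS = Σ[c'·Δl_i + (W_i cosα_i − u_i·Δl_i)·tanφ'] / Σ W_i sinα_i, with Δl_i = b_i / cosα_i.
Slice 1: Δl = 2.4/cos(-4.8°) = 2.408 m; N'_1 = 51·cos(-4.8°) − 11·2.408 = 24.3; c'Δl = 22.16; W sinα = -4.3
Slice 2: Δl = 1.4/cos14.9° = 1.449 m; N'_2 = 62·cos14.9° − 9·1.449 = 46.9; c'Δl = 13.33; W sinα = 15.9
Slice 3: Δl = 2.5/cos37.2° = 3.139 m; N'_3 = 64·cos37.2° − 10·3.139 = 19.6; c'Δl = 28.88; W sinα = 38.7
Σc'Δl = 64.4 kN/m; ΣN' = 90.8 kN/m; ΣW sinα = 50.4 kN/m
Resisting = 64.4 + 90.8·tan21.6° = 64.4 + 35.9 = 100.3 kN/m
FS = 100.3 / 50.4 = 1.992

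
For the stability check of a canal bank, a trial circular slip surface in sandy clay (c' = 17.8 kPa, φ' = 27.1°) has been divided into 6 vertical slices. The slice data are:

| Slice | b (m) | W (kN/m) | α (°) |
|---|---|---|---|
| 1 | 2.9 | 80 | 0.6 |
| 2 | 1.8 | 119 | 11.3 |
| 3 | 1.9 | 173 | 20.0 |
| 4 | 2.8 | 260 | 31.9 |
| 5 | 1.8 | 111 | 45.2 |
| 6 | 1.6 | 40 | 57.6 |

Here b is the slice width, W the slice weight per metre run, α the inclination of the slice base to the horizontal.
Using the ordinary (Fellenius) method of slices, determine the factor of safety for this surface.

FS = 1.88

Ordinary method of slices: FS = Σ[c'·Δl_i + (W_i cosα_i)·tanφ'] / Σ W_i sinα_i, with Δl_i = b_i / cosα_i.
Slice 1: Δl = 2.9/cos0.6° = 2.900 m; N'_1 = 80·cos0.6° = 80.0; c'Δl = 51.62; W sinα = 0.8
Slice 2: Δl = 1.8/cos11.3° = 1.836 m; N'_2 = 119·cos11.3° = 116.7; c'Δl = 32.67; W sinα = 23.3
Slice 3: Δl = 1.9/cos20.0° = 2.022 m; N'_3 = 173·cos20.0° = 162.6; c'Δl = 35.99; W sinα = 59.2
Slice 4: Δl = 2.8/cos31.9° = 3.298 m; N'_4 = 260·cos31.9° = 220.7; c'Δl = 58.71; W sinα = 137.4
Slice 5: Δl = 1.8/cos45.2° = 2.555 m; N'_5 = 111·cos45.2° = 78.2; c'Δl = 45.47; W sinα = 78.8
Slice 6: Δl = 1.6/cos57.6° = 2.986 m; N'_6 = 40·cos57.6° = 21.4; c'Δl = 53.15; W sinα = 33.8
Σc'Δl = 277.6 kN/m; ΣN' = 679.6 kN/m; ΣW sinα = 333.3 kN/m
Resisting = 277.6 + 679.6·tan27.1° = 277.6 + 347.8 = 625.4 kN/m
FS = 625.4 / 333.3 = 1.877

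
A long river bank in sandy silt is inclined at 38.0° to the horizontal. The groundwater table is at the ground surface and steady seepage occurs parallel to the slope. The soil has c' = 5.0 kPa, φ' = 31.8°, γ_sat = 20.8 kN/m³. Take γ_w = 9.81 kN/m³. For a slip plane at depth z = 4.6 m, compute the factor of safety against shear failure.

With seepage parallel to the slope and the water table at the surface, the effective normal stress on the slip plane uses the buoyant unit weight γ' = γ_sat − γ_w while the driving shear stress uses γ_sat:
FS = [c' + γ' z cos²β tanφ'] / [γ_sat z sinβ cosβ]
γ' = 20.8 − 9.81 = 10.99 kN/m³
Numerator = 5.0 + 10.99·4.6·cos²38.0°·tan31.8° = 5.0 + 10.99·4.6·0.6210·0.6200 = 24.464 kPa
Denominator = 20.8·4.6·sin38.0°·cos38.0° = 20.8·4.6·0.6157·0.7880 = 46.419 kPa
FS = 24.464 / 46.419 = 0.527

FS = 0.53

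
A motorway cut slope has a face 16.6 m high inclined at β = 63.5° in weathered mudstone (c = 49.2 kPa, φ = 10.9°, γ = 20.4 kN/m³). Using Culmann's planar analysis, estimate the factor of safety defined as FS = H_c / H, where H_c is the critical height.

FS = 1.30

H_c = (4c/γ) · sinβ cosφ / [1 − cos(β − φ)]
    = (4·49.2/20.4) · sin63.5°·cos10.9° / [1 − cos52.6°]
    = 9.647 · 0.8788 / 0.3926 = 21.59 m
FS = H_c / H = 21.59 / 16.6 = 1.301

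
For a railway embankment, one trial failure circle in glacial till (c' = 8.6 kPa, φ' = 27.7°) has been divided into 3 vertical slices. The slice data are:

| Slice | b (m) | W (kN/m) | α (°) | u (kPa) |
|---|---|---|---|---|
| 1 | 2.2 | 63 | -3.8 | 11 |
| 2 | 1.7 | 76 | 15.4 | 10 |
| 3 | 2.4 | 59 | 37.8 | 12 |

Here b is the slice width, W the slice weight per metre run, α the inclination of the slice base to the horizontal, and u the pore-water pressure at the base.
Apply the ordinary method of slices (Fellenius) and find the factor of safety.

FS = 2.21

Ordinary method of slices: FS = Σ[c'·Δl_i + (W_i cosα_i − u_i·Δl_i)·tanφ'] / Σ W_i sinα_i, with Δl_i = b_i / cosα_i.
Slice 1: Δl = 2.2/cos(-3.8°) = 2.205 m; N'_1 = 63·cos(-3.8°) − 11·2.205 = 38.6; c'Δl = 18.96; W sinα = -4.2
Slice 2: Δl = 1.7/cos15.4° = 1.763 m; N'_2 = 76·cos15.4° − 10·1.763 = 55.6; c'Δl = 15.16; W sinα = 20.2
Slice 3: Δl = 2.4/cos37.8° = 3.037 m; N'_3 = 59·cos37.8° − 12·3.037 = 10.2; c'Δl = 26.12; W sinα = 36.2
Σc'Δl = 60.2 kN/m; ΣN' = 104.4 kN/m; ΣW sinα = 52.2 kN/m
Resisting = 60.2 + 104.4·tan27.7° = 60.2 + 54.8 = 115.1 kN/m
FS = 115.1 / 52.2 = 2.206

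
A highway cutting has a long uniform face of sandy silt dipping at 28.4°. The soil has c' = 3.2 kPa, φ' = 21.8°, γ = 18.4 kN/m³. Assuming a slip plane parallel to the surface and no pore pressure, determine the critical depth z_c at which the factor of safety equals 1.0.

z_c = 1.60 m

Setting FS = 1.00 in FS = [c' + γz cos²β tanφ'] / [γz sinβ cosβ] and solving for z:
z = c' / [γ cosβ (FS·sinβ − cosβ·tanφ')]
  = 3.2 / [18.4·cos28.4°·(1.00·sin28.4° − cos28.4°·tan21.8°)]
  = 3.2 / [18.4·0.8796·(1.00·0.4756 − 0.8796·0.4000)]
  = 3.2 / 2.0036 = 1.597 m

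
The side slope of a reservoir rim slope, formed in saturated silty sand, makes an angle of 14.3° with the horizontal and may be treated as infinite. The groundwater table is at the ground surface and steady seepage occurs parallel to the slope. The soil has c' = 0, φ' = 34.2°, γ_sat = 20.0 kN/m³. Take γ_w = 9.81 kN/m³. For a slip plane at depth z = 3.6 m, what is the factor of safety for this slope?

With seepage parallel to the slope and the water table at the surface, the effective normal stress on the slip plane uses the buoyant unit weight γ' = γ_sat − γ_w while the driving shear stress uses γ_sat:
FS = [c' + γ' z cos²β tanφ'] / [γ_sat z sinβ cosβ]
(For c' = 0 this reduces to FS = (γ'/γ_sat)·tanφ'/tanβ.)
γ' = 20.0 − 9.81 = 10.19 kN/m³
Numerator = 0.0 + 10.19·3.6·cos²14.3°·tan34.2° = 0.0 + 10.19·3.6·0.9390·0.6796 = 23.409 kPa
Denominator = 20.0·3.6·sin14.3°·cos14.3° = 20.0·3.6·0.2470·0.9690 = 17.233 kPa
FS = 23.409 / 17.233 = 1.358

FS = 1.36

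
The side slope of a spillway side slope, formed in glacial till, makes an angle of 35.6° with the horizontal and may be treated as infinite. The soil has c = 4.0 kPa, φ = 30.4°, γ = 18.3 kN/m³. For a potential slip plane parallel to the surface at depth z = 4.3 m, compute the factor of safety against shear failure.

For an infinite slope with a slip plane parallel to the surface (no pore pressure): FS = [c + γz cos²β tanφ] / [γz sinβ cosβ].
γz = 18.3·4.3 = 78.69 kN/m²
Numerator = 4.0 + 78.69·cos²35.6°·tan30.4° = 4.0 + 78.69·0.6611·0.5867 = 34.523 kPa
Denominator = 78.69·sin35.6°·cos35.6° = 78.69·0.5821·0.8131 = 37.246 kPa
FS = 34.523 / 37.246 = 0.927

FS = 0.93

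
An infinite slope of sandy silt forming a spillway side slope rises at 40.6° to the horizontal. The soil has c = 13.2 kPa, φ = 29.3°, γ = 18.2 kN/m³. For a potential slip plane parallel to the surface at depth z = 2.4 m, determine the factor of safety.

For an infinite slope with a slip plane parallel to the surface (no pore pressure): FS = [c + γz cos²β tanφ] / [γz sinβ cosβ].
γz = 18.2·2.4 = 43.68 kN/m²
Numerator = 13.2 + 43.68·cos²40.6°·tan29.3° = 13.2 + 43.68·0.5765·0.5612 = 27.331 kPa
Denominator = 43.68·sin40.6°·cos40.6° = 43.68·0.6508·0.7593 = 21.583 kPa
FS = 27.331 / 21.583 = 1.266

FS = 1.27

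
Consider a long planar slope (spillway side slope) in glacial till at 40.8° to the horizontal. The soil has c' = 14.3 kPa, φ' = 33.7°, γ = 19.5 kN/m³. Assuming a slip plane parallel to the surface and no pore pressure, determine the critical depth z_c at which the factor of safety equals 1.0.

Setting FS = 1.00 in FS = [c' + γz cos²β tanφ'] / [γz sinβ cosβ] and solving for z:
z = c' / [γ cosβ (FS·sinβ − cosβ·tanφ')]
  = 14.3 / [19.5·cos40.8°·(1.00·sin40.8° − cos40.8°·tan33.7°)]
  = 14.3 / [19.5·0.7570·(1.00·0.6534 − 0.7570·0.6669)]
  = 14.3 / 2.1931 = 6.521 m

z_c = 6.52 m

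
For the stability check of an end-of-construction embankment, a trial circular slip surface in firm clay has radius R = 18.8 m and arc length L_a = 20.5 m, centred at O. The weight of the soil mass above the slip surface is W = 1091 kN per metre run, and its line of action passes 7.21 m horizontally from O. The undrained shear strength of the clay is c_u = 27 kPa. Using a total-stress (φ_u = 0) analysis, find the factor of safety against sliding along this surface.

FS = 1.32

Taking moments about the centre O, the resisting moment is provided by the undrained shear strength acting along the arc:
M_R = c_u·L_a·R = 27·20.50·18.8 = 10405.8 kN·m/m
M_D = W·d = 1091·7.21 = 7866.1 kN·m/m
FS = M_R / M_D = 10405.8 / 7866.1 = 1.323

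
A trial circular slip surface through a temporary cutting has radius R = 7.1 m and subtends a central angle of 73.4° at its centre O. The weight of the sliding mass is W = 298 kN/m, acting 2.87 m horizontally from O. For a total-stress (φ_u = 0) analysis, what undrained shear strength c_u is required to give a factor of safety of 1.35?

c_u = 17.9 kPa

FS = c_u·L_a·R / (W·d), so c_u = FS·W·d / (L_a·R).
Arc length L_a = R·θ = 7.1·(73.4°·π/180) = 7.1·1.2811 = 9.10 m
c_u = 1.35·298·2.87 / (9.10·7.1) = 1154.6 / 64.58 = 17.88 kPa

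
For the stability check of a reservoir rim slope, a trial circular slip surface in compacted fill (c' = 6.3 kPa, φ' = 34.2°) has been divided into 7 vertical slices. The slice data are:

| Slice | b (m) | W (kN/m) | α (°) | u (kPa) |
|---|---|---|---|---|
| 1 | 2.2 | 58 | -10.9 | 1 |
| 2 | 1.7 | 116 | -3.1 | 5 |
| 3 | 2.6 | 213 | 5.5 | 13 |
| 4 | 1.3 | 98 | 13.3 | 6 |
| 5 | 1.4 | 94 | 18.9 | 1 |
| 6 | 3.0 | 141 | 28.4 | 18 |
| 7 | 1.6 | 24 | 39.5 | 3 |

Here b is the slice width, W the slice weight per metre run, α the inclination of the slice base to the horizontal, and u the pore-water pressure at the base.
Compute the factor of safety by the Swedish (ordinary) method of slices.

Ordinary method of slices: FS = Σ[c'·Δl_i + (W_i cosα_i − u_i·Δl_i)·tanφ'] / Σ W_i sinα_i, with Δl_i = b_i / cosα_i.
Slice 1: Δl = 2.2/cos(-10.9°) = 2.240 m; N'_1 = 58·cos(-10.9°) − 1·2.240 = 54.7; c'Δl = 14.11; W sinα = -11.0
Slice 2: Δl = 1.7/cos(-3.1°) = 1.702 m; N'_2 = 116·cos(-3.1°) − 5·1.702 = 107.3; c'Δl = 10.73; W sinα = -6.3
Slice 3: Δl = 2.6/cos5.5° = 2.612 m; N'_3 = 213·cos5.5° − 13·2.612 = 178.1; c'Δl = 16.46; W sinα = 20.4
Slice 4: Δl = 1.3/cos13.3° = 1.336 m; N'_4 = 98·cos13.3° − 6·1.336 = 87.4; c'Δl = 8.42; W sinα = 22.5
Slice 5: Δl = 1.4/cos18.9° = 1.480 m; N'_5 = 94·cos18.9° − 1·1.480 = 87.5; c'Δl = 9.32; W sinα = 30.4
Slice 6: Δl = 3.0/cos28.4° = 3.410 m; N'_6 = 141·cos28.4° − 18·3.410 = 62.6; c'Δl = 21.49; W sinα = 67.1
Slice 7: Δl = 1.6/cos39.5° = 2.074 m; N'_7 = 24·cos39.5° − 3·2.074 = 12.3; c'Δl = 13.06; W sinα = 15.3
Σc'Δl = 93.6 kN/m; ΣN' = 589.8 kN/m; ΣW sinα = 138.5 kN/m
Resisting = 93.6 + 589.8·tan34.2° = 93.6 + 400.9 = 494.4 kN/m
FS = 494.4 / 138.5 = 3.570

FS = 3.57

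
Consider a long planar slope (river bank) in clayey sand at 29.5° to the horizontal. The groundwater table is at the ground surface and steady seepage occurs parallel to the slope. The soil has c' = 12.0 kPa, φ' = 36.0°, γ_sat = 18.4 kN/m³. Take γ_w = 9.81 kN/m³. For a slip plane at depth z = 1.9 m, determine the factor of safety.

FS = 1.40

With seepage parallel to the slope and the water table at the surface, the effective normal stress on the slip plane uses the buoyant unit weight γ' = γ_sat − γ_w while the driving shear stress uses γ_sat:
FS = [c' + γ' z cos²β tanφ'] / [γ_sat z sinβ cosβ]
γ' = 18.4 − 9.81 = 8.59 kN/m³
Numerator = 12.0 + 8.59·1.9·cos²29.5°·tan36.0° = 12.0 + 8.59·1.9·0.7575·0.7265 = 20.983 kPa
Denominator = 18.4·1.9·sin29.5°·cos29.5° = 18.4·1.9·0.4924·0.8704 = 14.983 kPa
FS = 20.983 / 14.983 = 1.400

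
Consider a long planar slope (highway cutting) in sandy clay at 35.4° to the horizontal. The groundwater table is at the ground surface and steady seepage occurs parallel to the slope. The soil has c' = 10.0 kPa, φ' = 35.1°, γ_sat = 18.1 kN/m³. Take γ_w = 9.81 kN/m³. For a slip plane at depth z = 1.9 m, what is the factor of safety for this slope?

FS = 1.07

With seepage parallel to the slope and the water table at the surface, the effective normal stress on the slip plane uses the buoyant unit weight γ' = γ_sat − γ_w while the driving shear stress uses γ_sat:
FS = [c' + γ' z cos²β tanφ'] / [γ_sat z sinβ cosβ]
γ' = 18.1 − 9.81 = 8.29 kN/m³
Numerator = 10.0 + 8.29·1.9·cos²35.4°·tan35.1° = 10.0 + 8.29·1.9·0.6644·0.7028 = 17.355 kPa
Denominator = 18.1·1.9·sin35.4°·cos35.4° = 18.1·1.9·0.5793·0.8151 = 16.239 kPa
FS = 17.355 / 16.239 = 1.069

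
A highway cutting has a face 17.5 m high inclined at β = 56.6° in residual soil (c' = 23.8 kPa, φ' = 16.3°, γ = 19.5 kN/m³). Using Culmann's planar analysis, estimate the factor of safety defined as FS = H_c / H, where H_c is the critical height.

FS = 0.94

H_c = (4c'/γ) · sinβ cosφ' / [1 − cos(β − φ')]
    = (4·23.8/19.5) · sin56.6°·cos16.3° / [1 − cos40.3°]
    = 4.882 · 0.8013 / 0.2373 = 16.48 m
FS = H_c / H = 16.48 / 17.5 = 0.942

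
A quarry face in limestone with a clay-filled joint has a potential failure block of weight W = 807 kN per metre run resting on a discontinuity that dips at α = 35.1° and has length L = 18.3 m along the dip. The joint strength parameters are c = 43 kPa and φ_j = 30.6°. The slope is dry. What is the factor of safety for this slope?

Resolving the block weight along and normal to the plane and applying the Mohr–Coulomb strength on the joint:
N' = W cosα = 807·cos35.1° = 660.2 kN/m
Driving force T = W sinα = 807·sin35.1° = 464.0 kN/m
Resisting force R = c·L + N'·tanφ_j = 43·18.3 + 660.2·tan30.6° = 786.9 + 390.5 = 1177.4 kN/m
FS = R / T = 1177.4 / 464.0 = 2.537

FS = 2.54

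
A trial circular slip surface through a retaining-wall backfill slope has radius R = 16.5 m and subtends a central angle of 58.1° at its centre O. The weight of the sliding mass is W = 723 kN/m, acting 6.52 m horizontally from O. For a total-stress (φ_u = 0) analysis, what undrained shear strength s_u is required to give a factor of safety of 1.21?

FS = s_u·L_a·R / (W·d), so s_u = FS·W·d / (L_a·R).
Arc length L_a = R·θ = 16.5·(58.1°·π/180) = 16.5·1.0140 = 16.73 m
s_u = 1.21·723·6.52 / (16.73·16.5) = 5703.9 / 276.07 = 20.66 kPa

s_u = 20.7 kPa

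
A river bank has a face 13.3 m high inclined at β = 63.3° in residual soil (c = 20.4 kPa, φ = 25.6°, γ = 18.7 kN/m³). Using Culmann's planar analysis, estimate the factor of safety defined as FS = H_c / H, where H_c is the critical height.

H_c = (4c/γ) · sinβ cosφ / [1 − cos(β − φ)]
    = (4·20.4/18.7) · sin63.3°·cos25.6° / [1 − cos37.7°]
    = 4.364 · 0.8057 / 0.2088 = 16.84 m
FS = H_c / H = 16.84 / 13.3 = 1.266

FS = 1.27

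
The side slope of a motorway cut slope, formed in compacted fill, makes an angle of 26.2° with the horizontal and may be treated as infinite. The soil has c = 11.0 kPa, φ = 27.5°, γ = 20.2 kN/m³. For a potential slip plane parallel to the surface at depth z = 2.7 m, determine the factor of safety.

For an infinite slope with a slip plane parallel to the surface (no pore pressure): FS = [c + γz cos²β tanφ] / [γz sinβ cosβ].
γz = 20.2·2.7 = 54.54 kN/m²
Numerator = 11.0 + 54.54·cos²26.2°·tan27.5° = 11.0 + 54.54·0.8051·0.5206 = 33.857 kPa
Denominator = 54.54·sin26.2°·cos26.2° = 54.54·0.4415·0.8973 = 21.606 kPa
FS = 33.857 / 21.606 = 1.567

FS = 1.57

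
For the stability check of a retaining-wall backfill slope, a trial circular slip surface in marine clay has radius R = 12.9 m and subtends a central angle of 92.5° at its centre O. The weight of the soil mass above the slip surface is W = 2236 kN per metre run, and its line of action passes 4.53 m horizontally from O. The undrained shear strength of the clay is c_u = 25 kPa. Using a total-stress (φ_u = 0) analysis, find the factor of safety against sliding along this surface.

Taking moments about the centre O, the resisting moment is provided by the undrained shear strength acting along the arc:
Arc length L_a = R·θ = 12.9·(92.5°·π/180) = 12.9·1.6144 = 20.83 m
M_R = c_u·L_a·R = 25·20.83·12.9 = 6716.4 kN·m/m
M_D = W·d = 2236·4.53 = 10129.1 kN·m/m
FS = M_R / M_D = 6716.4 / 10129.1 = 0.663

FS = 0.66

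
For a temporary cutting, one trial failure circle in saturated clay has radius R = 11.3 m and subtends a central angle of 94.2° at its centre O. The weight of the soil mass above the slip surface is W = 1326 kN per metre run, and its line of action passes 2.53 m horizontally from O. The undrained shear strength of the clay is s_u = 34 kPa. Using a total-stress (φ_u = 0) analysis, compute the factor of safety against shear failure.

FS = 2.13

Taking moments about the centre O, the resisting moment is provided by the undrained shear strength acting along the arc:
Arc length L_a = R·θ = 11.3·(94.2°·π/180) = 11.3·1.6441 = 18.58 m
M_R = s_u·L_a·R = 34·18.58·11.3 = 7137.8 kN·m/m
M_D = W·d = 1326·2.53 = 3354.8 kN·m/m
FS = M_R / M_D = 7137.8 / 3354.8 = 2.128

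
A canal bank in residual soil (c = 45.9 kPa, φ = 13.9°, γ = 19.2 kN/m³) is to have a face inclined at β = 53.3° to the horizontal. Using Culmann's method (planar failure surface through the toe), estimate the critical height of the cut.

H_c = 32.75 m

Culmann's analysis gives the critical failure plane at α_cr = (β + φ)/2 = (53.3 + 13.9)/2 = 33.6°, and the critical height
H_c = (4c/γ) · sinβ cosφ / [1 − cos(β − φ)]
    = (4·45.9/19.2) · sin53.3°·cos13.9° / [1 − cos(39.4°)]
    = 9.562 · 0.8018·0.9707 / [1 − 0.7727]
    = 9.562 · 0.7783 / 0.2273
    = 32.75 m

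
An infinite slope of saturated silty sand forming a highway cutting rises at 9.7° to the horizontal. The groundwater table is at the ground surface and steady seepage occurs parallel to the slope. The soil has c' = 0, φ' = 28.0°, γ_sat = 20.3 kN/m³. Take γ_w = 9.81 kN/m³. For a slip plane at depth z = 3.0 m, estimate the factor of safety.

FS = 1.61

With seepage parallel to the slope and the water table at the surface, the effective normal stress on the slip plane uses the buoyant unit weight γ' = γ_sat − γ_w while the driving shear stress uses γ_sat:
FS = [c' + γ' z cos²β tanφ'] / [γ_sat z sinβ cosβ]
(For c' = 0 this reduces to FS = (γ'/γ_sat)·tanφ'/tanβ.)
γ' = 20.3 − 9.81 = 10.49 kN/m³
Numerator = 0.0 + 10.49·3.0·cos²9.7°·tan28.0° = 0.0 + 10.49·3.0·0.9716·0.5317 = 16.258 kPa
Denominator = 20.3·3.0·sin9.7°·cos9.7° = 20.3·3.0·0.1685·0.9857 = 10.114 kPa
FS = 16.258 / 10.114 = 1.607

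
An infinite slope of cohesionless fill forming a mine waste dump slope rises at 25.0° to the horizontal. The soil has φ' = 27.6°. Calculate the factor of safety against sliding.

For a dry cohesionless infinite slope the factor of safety is FS = tanφ' / tanβ.
FS = tan27.6° / tan25.0° = 0.5228 / 0.4663 = 1.121

FS = 1.12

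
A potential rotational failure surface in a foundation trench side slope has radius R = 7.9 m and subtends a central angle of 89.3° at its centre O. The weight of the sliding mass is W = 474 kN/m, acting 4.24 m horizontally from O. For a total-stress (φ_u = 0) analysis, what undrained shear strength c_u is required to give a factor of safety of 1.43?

FS = c_u·L_a·R / (W·d), so c_u = FS·W·d / (L_a·R).
Arc length L_a = R·θ = 7.9·(89.3°·π/180) = 7.9·1.5586 = 12.31 m
c_u = 1.43·474·4.24 / (12.31·7.9) = 2874.0 / 97.27 = 29.55 kPa

c_u = 29.5 kPa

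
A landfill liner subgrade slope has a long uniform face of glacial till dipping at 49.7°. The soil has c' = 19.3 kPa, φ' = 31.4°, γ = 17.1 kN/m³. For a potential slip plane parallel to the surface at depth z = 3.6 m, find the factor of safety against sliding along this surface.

FS = 1.15

For an infinite slope with a slip plane parallel to the surface (no pore pressure): FS = [c' + γz cos²β tanφ'] / [γz sinβ cosβ].
γz = 17.1·3.6 = 61.56 kN/m²
Numerator = 19.3 + 61.56·cos²49.7°·tan31.4° = 19.3 + 61.56·0.4183·0.6104 = 35.020 kPa
Denominator = 61.56·sin49.7°·cos49.7° = 61.56·0.7627·0.6468 = 30.367 kPa
FS = 35.020 / 30.367 = 1.153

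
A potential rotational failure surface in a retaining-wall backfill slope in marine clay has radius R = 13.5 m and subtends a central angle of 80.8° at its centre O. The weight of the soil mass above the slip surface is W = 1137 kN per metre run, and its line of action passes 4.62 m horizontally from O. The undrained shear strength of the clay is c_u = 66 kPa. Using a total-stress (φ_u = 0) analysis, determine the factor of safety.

Taking moments about the centre O, the resisting moment is provided by the undrained shear strength acting along the arc:
Arc length L_a = R·θ = 13.5·(80.8°·π/180) = 13.5·1.4102 = 19.04 m
M_R = c_u·L_a·R = 66·19.04·13.5 = 16962.9 kN·m/m
M_D = W·d = 1137·4.62 = 5252.9 kN·m/m
FS = M_R / M_D = 16962.9 / 5252.9 = 3.229

FS = 3.23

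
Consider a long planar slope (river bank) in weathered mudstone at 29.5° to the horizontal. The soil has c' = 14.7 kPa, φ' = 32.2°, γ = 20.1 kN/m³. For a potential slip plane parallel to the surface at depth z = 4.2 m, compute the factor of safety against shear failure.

FS = 1.52

For an infinite slope with a slip plane parallel to the surface (no pore pressure): FS = [c' + γz cos²β tanφ'] / [γz sinβ cosβ].
γz = 20.1·4.2 = 84.42 kN/m²
Numerator = 14.7 + 84.42·cos²29.5°·tan32.2° = 14.7 + 84.42·0.7575·0.6297 = 54.971 kPa
Denominator = 84.42·sin29.5°·cos29.5° = 84.42·0.4924·0.8704 = 36.181 kPa
FS = 54.971 / 36.181 = 1.519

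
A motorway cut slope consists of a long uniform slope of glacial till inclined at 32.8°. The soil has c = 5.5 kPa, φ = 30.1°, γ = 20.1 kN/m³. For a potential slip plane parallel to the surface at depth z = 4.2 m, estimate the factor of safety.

FS = 1.04

For an infinite slope with a slip plane parallel to the surface (no pore pressure): FS = [c + γz cos²β tanφ] / [γz sinβ cosβ].
γz = 20.1·4.2 = 84.42 kN/m²
Numerator = 5.5 + 84.42·cos²32.8°·tan30.1° = 5.5 + 84.42·0.7066·0.5797 = 40.076 kPa
Denominator = 84.42·sin32.8°·cos32.8° = 84.42·0.5417·0.8406 = 38.440 kPa
FS = 40.076 / 38.440 = 1.043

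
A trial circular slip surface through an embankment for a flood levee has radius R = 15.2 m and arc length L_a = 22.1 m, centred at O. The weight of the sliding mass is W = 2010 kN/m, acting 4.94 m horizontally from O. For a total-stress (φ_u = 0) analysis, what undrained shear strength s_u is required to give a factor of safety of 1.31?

s_u = 38.7 kPa

FS = s_u·L_a·R / (W·d), so s_u = FS·W·d / (L_a·R).
s_u = 1.31·2010·4.94 / (22.10·15.2) = 13007.5 / 335.92 = 38.72 kPa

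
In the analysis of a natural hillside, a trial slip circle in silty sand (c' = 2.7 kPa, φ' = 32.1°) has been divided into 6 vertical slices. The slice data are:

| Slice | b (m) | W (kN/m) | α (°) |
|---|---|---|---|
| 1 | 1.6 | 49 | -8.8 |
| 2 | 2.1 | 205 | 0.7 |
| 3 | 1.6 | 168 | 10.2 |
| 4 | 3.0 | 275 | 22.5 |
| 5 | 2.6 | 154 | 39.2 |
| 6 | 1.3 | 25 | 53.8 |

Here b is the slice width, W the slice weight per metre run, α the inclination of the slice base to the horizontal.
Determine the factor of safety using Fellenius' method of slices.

FS = 2.20

Ordinary method of slices: FS = Σ[c'·Δl_i + (W_i cosα_i)·tanφ'] / Σ W_i sinα_i, with Δl_i = b_i / cosα_i.
Slice 1: Δl = 1.6/cos(-8.8°) = 1.619 m; N'_1 = 49·cos(-8.8°) = 48.4; c'Δl = 4.37; W sinα = -7.5
Slice 2: Δl = 2.1/cos0.7° = 2.100 m; N'_2 = 205·cos0.7° = 205.0; c'Δl = 5.67; W sinα = 2.5
Slice 3: Δl = 1.6/cos10.2° = 1.626 m; N'_3 = 168·cos10.2° = 165.3; c'Δl = 4.39; W sinα = 29.8
Slice 4: Δl = 3.0/cos22.5° = 3.247 m; N'_4 = 275·cos22.5° = 254.1; c'Δl = 8.77; W sinα = 105.2
Slice 5: Δl = 2.6/cos39.2° = 3.355 m; N'_5 = 154·cos39.2° = 119.3; c'Δl = 9.06; W sinα = 97.3
Slice 6: Δl = 1.3/cos53.8° = 2.201 m; N'_6 = 25·cos53.8° = 14.8; c'Δl = 5.94; W sinα = 20.2
Σc'Δl = 38.2 kN/m; ΣN' = 806.9 kN/m; ΣW sinα = 247.5 kN/m
Resisting = 38.2 + 806.9·tan32.1° = 38.2 + 506.2 = 544.4 kN/m
FS = 544.4 / 247.5 = 2.200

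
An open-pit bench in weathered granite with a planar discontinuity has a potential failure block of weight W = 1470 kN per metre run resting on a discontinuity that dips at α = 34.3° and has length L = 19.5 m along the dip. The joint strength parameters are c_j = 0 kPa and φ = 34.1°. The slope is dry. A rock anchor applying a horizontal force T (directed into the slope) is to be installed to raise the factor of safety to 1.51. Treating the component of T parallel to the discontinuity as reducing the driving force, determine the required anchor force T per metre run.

Resolving forces along and normal to the sliding plane, with the horizontal anchor force T adding T·sinα to the effective normal force and T·cosα acting up the plane against the driving force:
FS = [c_jL + (W cosα + T sinα) tanφ] / [W sinα − T cosα]
Without the anchor: N' = 1214.4 kN/m, driving T_d = 828.4 kN/m, resisting R = 0·19.5 + 1214.4·tan34.1° = 822.2 kN/m, FS = 0.99.
Setting FS = 1.51 and solving for T:
1.51·(828.4 − T cos34.3°) = 822.2 + T sin34.3°·tan34.1°
T·(sin34.3°·tan34.1° + 1.51·cos34.3°) = 1.51·828.4 − 822.2
T·(0.5635·0.6771 + 1.51·0.8261) = 1250.9 − 822.2 = 428.7
T·1.6289 = 428.7
T = 263.2 kN/m

T = 263 kN/m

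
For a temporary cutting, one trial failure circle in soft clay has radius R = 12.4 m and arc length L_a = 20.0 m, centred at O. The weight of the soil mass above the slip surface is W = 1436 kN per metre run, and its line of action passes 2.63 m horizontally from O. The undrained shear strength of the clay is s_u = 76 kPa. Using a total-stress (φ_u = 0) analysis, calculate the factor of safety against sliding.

FS = 4.99

Taking moments about the centre O, the resisting moment is provided by the undrained shear strength acting along the arc:
M_R = s_u·L_a·R = 76·20.00·12.4 = 18848.0 kN·m/m
M_D = W·d = 1436·2.63 = 3776.7 kN·m/m
FS = M_R / M_D = 18848.0 / 3776.7 = 4.991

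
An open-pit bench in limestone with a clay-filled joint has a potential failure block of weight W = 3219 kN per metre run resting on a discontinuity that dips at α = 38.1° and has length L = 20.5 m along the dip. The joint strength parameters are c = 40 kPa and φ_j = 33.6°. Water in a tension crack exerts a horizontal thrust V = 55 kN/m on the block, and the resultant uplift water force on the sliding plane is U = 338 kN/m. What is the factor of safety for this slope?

FS = 1.11

Resolving the block weight along and normal to the plane and applying the Mohr–Coulomb strength on the joint:
N' = W cosα − U − V sinα = 3219·cos38.1° − 338 − 55·sin38.1° = 2161.2 kN/m
Driving force T = W sinα + V cosα = 3219·sin38.1° + 55·cos38.1° = 2029.5 kN/m
Resisting force R = c·L + N'·tanφ_j = 40·20.5 + 2161.2·tan33.6° = 820.0 + 1435.9 = 2255.9 kN/m
FS = R / T = 2255.9 / 2029.5 = 1.112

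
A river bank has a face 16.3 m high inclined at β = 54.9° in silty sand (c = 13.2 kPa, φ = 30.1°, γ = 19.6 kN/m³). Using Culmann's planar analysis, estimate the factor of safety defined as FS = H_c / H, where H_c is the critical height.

H_c = (4c/γ) · sinβ cosφ / [1 − cos(β − φ)]
    = (4·13.2/19.6) · sin54.9°·cos30.1° / [1 − cos24.8°]
    = 2.694 · 0.7078 / 0.0922 = 20.68 m
FS = H_c / H = 20.68 / 16.3 = 1.268

FS = 1.27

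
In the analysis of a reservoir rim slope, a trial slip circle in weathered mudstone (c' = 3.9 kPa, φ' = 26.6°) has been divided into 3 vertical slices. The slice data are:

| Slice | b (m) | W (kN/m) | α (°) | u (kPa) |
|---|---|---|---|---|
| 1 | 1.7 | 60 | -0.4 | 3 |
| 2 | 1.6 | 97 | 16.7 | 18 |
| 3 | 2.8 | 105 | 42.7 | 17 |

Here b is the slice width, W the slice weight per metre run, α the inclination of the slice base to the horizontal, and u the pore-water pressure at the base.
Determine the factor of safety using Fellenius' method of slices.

FS = 0.94

Ordinary method of slices: FS = Σ[c'·Δl_i + (W_i cosα_i − u_i·Δl_i)·tanφ'] / Σ W_i sinα_i, with Δl_i = b_i / cosα_i.
Slice 1: Δl = 1.7/cos(-0.4°) = 1.700 m; N'_1 = 60·cos(-0.4°) − 3·1.700 = 54.9; c'Δl = 6.63; W sinα = -0.4
Slice 2: Δl = 1.6/cos16.7° = 1.670 m; N'_2 = 97·cos16.7° − 18·1.670 = 62.8; c'Δl = 6.51; W sinα = 27.9
Slice 3: Δl = 2.8/cos42.7° = 3.810 m; N'_3 = 105·cos42.7° − 17·3.810 = 12.4; c'Δl = 14.86; W sinα = 71.2
Σc'Δl = 28.0 kN/m; ΣN' = 130.1 kN/m; ΣW sinα = 98.7 kN/m
Resisting = 28.0 + 130.1·tan26.6° = 28.0 + 65.2 = 93.2 kN/m
FS = 93.2 / 98.7 = 0.944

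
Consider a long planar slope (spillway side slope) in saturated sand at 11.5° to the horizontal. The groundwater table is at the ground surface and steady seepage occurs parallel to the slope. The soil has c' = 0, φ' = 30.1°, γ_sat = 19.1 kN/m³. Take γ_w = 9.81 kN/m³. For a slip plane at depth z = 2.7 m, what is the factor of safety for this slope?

FS = 1.39

With seepage parallel to the slope and the water table at the surface, the effective normal stress on the slip plane uses the buoyant unit weight γ' = γ_sat − γ_w while the driving shear stress uses γ_sat:
FS = [c' + γ' z cos²β tanφ'] / [γ_sat z sinβ cosβ]
(For c' = 0 this reduces to FS = (γ'/γ_sat)·tanφ'/tanβ.)
γ' = 19.1 − 9.81 = 9.29 kN/m³
Numerator = 0.0 + 9.29·2.7·cos²11.5°·tan30.1° = 0.0 + 9.29·2.7·0.9603·0.5797 = 13.962 kPa
Denominator = 19.1·2.7·sin11.5°·cos11.5° = 19.1·2.7·0.1994·0.9799 = 10.075 kPa
FS = 13.962 / 10.075 = 1.386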